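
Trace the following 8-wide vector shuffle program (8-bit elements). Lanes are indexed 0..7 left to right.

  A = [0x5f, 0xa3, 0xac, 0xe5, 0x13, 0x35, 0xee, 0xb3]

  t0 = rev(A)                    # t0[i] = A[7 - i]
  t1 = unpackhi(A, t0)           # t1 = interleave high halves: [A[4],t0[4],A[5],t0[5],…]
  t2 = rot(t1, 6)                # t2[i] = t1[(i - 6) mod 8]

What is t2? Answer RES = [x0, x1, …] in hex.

RES = [ 0x35  0xac  0xee  0xa3  0xb3  0x5f  0x13  0xe5 ]

t0 = [0xb3, 0xee, 0x35, 0x13, 0xe5, 0xac, 0xa3, 0x5f]
t1 = [0x13, 0xe5, 0x35, 0xac, 0xee, 0xa3, 0xb3, 0x5f]
t2 = [0x35, 0xac, 0xee, 0xa3, 0xb3, 0x5f, 0x13, 0xe5]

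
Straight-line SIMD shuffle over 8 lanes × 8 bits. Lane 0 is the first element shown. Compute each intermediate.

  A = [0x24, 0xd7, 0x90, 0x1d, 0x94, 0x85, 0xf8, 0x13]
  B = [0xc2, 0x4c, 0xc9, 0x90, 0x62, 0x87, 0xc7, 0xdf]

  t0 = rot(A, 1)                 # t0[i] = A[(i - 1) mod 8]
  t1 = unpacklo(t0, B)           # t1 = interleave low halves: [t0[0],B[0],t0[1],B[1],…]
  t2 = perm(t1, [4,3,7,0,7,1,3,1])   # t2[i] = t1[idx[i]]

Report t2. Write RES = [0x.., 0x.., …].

RES = [0xd7, 0x4c, 0x90, 0x13, 0x90, 0xc2, 0x4c, 0xc2]

  t0: 13 24 d7 90 1d 94 85 f8
  t1: 13 c2 24 4c d7 c9 90 90
  t2: d7 4c 90 13 90 c2 4c c2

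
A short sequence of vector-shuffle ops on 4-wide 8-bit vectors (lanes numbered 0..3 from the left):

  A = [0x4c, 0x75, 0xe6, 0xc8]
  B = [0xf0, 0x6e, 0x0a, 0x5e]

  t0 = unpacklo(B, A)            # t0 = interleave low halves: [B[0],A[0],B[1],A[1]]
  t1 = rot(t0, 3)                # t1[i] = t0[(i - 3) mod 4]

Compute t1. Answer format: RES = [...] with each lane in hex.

  t0: f0 4c 6e 75
  t1: 4c 6e 75 f0

RES = [ 0x4c  0x6e  0x75  0xf0 ]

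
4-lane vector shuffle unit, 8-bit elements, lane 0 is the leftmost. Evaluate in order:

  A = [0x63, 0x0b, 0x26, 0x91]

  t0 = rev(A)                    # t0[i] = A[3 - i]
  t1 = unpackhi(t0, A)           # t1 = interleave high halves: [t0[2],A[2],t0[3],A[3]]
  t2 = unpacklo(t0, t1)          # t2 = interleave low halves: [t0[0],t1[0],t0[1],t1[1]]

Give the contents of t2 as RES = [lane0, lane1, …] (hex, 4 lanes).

RES = [ 0x91  0x0b  0x26  0x26 ]

→ t0 |91|26|0b|63|
→ t1 |0b|26|63|91|
→ t2 |91|0b|26|26|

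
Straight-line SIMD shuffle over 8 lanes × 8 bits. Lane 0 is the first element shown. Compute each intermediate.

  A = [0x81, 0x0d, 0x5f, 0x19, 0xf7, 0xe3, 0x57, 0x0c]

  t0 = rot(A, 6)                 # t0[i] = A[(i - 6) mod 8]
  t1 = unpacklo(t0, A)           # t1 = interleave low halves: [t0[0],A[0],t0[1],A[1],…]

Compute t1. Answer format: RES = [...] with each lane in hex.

RES = [ 0x5f  0x81  0x19  0x0d  0xf7  0x5f  0xe3  0x19 ]

→ t0 |5f|19|f7|e3|57|0c|81|0d|
→ t1 |5f|81|19|0d|f7|5f|e3|19|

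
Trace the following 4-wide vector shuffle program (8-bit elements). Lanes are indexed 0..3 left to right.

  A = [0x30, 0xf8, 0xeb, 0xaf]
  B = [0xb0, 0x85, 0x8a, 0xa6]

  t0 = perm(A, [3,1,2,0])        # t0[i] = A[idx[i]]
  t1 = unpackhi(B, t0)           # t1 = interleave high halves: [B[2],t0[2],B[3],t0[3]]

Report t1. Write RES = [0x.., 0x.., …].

RES = [ 0x8a  0xeb  0xa6  0x30 ]

  t0: af f8 eb 30
  t1: 8a eb a6 30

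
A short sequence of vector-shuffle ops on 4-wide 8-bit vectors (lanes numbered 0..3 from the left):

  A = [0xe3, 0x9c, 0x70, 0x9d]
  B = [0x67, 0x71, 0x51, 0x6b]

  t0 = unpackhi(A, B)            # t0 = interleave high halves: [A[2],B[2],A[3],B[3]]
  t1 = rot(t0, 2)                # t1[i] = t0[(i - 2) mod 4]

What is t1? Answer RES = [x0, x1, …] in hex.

→ t0 |70|51|9d|6b|
→ t1 |9d|6b|70|51|

RES = [ 0x9d  0x6b  0x70  0x51 ]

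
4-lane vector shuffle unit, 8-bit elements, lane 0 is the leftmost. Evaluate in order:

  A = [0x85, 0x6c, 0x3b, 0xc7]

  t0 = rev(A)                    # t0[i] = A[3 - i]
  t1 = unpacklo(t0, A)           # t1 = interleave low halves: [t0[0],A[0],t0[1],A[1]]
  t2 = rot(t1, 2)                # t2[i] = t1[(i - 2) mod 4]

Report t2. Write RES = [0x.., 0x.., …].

t0 = [0xc7, 0x3b, 0x6c, 0x85]
t1 = [0xc7, 0x85, 0x3b, 0x6c]
t2 = [0x3b, 0x6c, 0xc7, 0x85]

RES = [0x3b, 0x6c, 0xc7, 0x85]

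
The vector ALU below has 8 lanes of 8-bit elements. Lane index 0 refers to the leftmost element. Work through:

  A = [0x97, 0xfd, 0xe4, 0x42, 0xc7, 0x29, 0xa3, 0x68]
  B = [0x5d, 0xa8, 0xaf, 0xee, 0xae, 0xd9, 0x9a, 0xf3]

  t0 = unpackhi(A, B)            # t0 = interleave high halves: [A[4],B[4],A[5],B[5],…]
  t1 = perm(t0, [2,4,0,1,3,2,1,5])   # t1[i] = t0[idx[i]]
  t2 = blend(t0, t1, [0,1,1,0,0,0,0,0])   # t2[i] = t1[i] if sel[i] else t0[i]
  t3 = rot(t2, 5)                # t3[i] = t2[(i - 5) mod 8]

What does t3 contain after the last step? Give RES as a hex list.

t0 = [0xc7, 0xae, 0x29, 0xd9, 0xa3, 0x9a, 0x68, 0xf3]
t1 = [0x29, 0xa3, 0xc7, 0xae, 0xd9, 0x29, 0xae, 0x9a]
t2 = [0xc7, 0xa3, 0xc7, 0xd9, 0xa3, 0x9a, 0x68, 0xf3]
t3 = [0xd9, 0xa3, 0x9a, 0x68, 0xf3, 0xc7, 0xa3, 0xc7]

RES = [ 0xd9  0xa3  0x9a  0x68  0xf3  0xc7  0xa3  0xc7 ]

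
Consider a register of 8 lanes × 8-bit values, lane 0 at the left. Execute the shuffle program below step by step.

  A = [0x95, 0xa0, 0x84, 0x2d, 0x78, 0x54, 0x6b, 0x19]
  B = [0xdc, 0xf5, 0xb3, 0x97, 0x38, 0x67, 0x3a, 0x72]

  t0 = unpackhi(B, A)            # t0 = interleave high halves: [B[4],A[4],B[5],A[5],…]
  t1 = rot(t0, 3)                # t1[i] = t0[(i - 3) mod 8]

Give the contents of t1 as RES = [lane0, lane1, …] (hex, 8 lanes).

→ t0 |38|78|67|54|3a|6b|72|19|
→ t1 |6b|72|19|38|78|67|54|3a|

RES = [0x6b, 0x72, 0x19, 0x38, 0x78, 0x67, 0x54, 0x3a]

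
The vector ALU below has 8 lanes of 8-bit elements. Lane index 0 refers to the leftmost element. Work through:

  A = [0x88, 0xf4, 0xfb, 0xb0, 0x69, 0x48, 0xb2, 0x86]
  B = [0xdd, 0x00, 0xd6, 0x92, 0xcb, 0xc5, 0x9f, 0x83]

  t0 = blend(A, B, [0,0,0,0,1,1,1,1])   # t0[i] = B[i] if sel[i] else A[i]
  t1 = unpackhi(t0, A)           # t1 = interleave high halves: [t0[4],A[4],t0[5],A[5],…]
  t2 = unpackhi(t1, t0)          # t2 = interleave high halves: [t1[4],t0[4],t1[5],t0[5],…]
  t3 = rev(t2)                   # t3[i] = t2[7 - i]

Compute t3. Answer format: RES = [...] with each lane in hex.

t0 = [0x88, 0xf4, 0xfb, 0xb0, 0xcb, 0xc5, 0x9f, 0x83]
t1 = [0xcb, 0x69, 0xc5, 0x48, 0x9f, 0xb2, 0x83, 0x86]
t2 = [0x9f, 0xcb, 0xb2, 0xc5, 0x83, 0x9f, 0x86, 0x83]
t3 = [0x83, 0x86, 0x9f, 0x83, 0xc5, 0xb2, 0xcb, 0x9f]

RES = [ 0x83  0x86  0x9f  0x83  0xc5  0xb2  0xcb  0x9f ]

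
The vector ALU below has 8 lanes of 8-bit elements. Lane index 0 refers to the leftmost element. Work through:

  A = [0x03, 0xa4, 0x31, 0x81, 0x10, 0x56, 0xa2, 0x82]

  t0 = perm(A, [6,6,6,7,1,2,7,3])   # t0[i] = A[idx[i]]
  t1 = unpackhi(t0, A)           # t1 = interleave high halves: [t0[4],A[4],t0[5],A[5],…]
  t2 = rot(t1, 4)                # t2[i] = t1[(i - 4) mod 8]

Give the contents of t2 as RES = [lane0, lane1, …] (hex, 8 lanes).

  t0: a2 a2 a2 82 a4 31 82 81
  t1: a4 10 31 56 82 a2 81 82
  t2: 82 a2 81 82 a4 10 31 56

RES = [0x82, 0xa2, 0x81, 0x82, 0xa4, 0x10, 0x31, 0x56]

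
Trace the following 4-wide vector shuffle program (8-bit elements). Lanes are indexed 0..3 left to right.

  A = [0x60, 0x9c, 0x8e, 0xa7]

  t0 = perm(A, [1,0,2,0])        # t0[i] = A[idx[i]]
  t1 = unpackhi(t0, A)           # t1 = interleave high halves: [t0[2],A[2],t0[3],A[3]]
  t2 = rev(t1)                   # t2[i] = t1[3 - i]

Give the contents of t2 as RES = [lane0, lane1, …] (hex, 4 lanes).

t0 = [0x9c, 0x60, 0x8e, 0x60]
t1 = [0x8e, 0x8e, 0x60, 0xa7]
t2 = [0xa7, 0x60, 0x8e, 0x8e]

RES = [0xa7, 0x60, 0x8e, 0x8e]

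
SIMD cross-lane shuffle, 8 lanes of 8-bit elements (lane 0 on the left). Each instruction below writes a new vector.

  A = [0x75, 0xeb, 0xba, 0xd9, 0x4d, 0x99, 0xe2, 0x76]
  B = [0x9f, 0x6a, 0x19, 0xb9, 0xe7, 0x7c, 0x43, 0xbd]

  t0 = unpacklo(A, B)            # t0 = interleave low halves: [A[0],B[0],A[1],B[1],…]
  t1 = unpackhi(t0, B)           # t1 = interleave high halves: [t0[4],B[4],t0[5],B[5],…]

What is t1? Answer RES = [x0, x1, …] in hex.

→ t0 |75|9f|eb|6a|ba|19|d9|b9|
→ t1 |ba|e7|19|7c|d9|43|b9|bd|

RES = [ 0xba  0xe7  0x19  0x7c  0xd9  0x43  0xb9  0xbd ]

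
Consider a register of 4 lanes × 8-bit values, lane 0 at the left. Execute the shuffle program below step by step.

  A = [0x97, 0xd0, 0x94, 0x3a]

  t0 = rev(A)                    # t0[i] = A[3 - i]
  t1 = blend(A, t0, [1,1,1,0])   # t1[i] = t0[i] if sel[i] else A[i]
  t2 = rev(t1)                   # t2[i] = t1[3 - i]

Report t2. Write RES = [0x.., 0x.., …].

RES = [ 0x3a  0xd0  0x94  0x3a ]

→ t0 |3a|94|d0|97|
→ t1 |3a|94|d0|3a|
→ t2 |3a|d0|94|3a|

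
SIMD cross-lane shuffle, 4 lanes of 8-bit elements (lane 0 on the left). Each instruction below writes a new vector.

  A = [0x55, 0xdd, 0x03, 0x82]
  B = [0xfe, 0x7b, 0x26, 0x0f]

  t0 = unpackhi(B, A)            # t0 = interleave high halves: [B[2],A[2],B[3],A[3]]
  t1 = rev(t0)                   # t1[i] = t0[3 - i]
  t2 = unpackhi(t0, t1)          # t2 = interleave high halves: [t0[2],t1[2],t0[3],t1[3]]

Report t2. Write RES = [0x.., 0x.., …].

→ t0 |26|03|0f|82|
→ t1 |82|0f|03|26|
→ t2 |0f|03|82|26|

RES = [ 0x0f  0x03  0x82  0x26 ]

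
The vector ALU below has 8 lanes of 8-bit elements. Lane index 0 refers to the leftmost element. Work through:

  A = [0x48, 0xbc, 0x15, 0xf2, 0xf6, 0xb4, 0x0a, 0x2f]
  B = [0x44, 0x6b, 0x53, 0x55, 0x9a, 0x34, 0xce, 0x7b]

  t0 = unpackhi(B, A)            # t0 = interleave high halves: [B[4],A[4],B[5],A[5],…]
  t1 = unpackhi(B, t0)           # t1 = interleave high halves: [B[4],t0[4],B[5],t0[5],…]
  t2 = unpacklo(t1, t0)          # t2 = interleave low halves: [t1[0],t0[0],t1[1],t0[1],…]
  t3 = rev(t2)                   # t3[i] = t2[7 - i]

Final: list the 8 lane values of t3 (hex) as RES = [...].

RES = [0xb4, 0x0a, 0x34, 0x34, 0xf6, 0xce, 0x9a, 0x9a]

t0 = [0x9a, 0xf6, 0x34, 0xb4, 0xce, 0x0a, 0x7b, 0x2f]
t1 = [0x9a, 0xce, 0x34, 0x0a, 0xce, 0x7b, 0x7b, 0x2f]
t2 = [0x9a, 0x9a, 0xce, 0xf6, 0x34, 0x34, 0x0a, 0xb4]
t3 = [0xb4, 0x0a, 0x34, 0x34, 0xf6, 0xce, 0x9a, 0x9a]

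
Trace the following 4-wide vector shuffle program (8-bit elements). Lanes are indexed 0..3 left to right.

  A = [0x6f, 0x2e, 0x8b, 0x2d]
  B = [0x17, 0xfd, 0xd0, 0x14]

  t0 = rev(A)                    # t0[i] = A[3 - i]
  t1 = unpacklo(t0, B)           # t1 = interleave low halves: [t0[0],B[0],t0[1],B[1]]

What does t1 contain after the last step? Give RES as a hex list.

t0 = [0x2d, 0x8b, 0x2e, 0x6f]
t1 = [0x2d, 0x17, 0x8b, 0xfd]

RES = [0x2d, 0x17, 0x8b, 0xfd]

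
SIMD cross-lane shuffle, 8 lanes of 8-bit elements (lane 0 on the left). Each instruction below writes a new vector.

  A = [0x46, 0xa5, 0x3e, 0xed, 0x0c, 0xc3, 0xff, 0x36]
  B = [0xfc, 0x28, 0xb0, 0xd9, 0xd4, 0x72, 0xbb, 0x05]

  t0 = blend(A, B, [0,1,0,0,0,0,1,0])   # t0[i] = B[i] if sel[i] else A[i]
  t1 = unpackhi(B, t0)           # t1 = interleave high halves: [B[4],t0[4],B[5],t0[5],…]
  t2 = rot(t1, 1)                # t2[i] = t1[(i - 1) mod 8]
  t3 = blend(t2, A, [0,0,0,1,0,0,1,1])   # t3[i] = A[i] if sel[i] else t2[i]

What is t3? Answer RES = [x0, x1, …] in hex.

RES = [0x36, 0xd4, 0x0c, 0xed, 0xc3, 0xbb, 0xff, 0x36]

→ t0 |46|28|3e|ed|0c|c3|bb|36|
→ t1 |d4|0c|72|c3|bb|bb|05|36|
→ t2 |36|d4|0c|72|c3|bb|bb|05|
→ t3 |36|d4|0c|ed|c3|bb|ff|36|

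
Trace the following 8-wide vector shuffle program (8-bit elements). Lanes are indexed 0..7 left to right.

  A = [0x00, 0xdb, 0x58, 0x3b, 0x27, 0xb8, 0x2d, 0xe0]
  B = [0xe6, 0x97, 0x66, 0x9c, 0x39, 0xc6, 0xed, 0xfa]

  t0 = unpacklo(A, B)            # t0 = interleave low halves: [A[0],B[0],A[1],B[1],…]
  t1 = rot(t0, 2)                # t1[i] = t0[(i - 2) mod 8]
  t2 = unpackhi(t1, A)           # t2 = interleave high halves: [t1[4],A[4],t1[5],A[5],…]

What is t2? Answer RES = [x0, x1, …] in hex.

  t0: 00 e6 db 97 58 66 3b 9c
  t1: 3b 9c 00 e6 db 97 58 66
  t2: db 27 97 b8 58 2d 66 e0

RES = [0xdb, 0x27, 0x97, 0xb8, 0x58, 0x2d, 0x66, 0xe0]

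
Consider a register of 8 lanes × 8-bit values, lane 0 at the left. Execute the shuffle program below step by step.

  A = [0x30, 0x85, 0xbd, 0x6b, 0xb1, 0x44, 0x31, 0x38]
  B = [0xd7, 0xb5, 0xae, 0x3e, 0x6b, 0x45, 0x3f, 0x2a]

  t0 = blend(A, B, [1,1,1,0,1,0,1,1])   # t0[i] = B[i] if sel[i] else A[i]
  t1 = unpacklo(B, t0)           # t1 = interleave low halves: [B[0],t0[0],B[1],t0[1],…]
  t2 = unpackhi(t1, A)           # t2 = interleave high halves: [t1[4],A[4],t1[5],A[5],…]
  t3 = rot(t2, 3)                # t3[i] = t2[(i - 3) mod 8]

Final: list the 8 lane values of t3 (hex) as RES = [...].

RES = [0x31, 0x6b, 0x38, 0xae, 0xb1, 0xae, 0x44, 0x3e]

t0 = [0xd7, 0xb5, 0xae, 0x6b, 0x6b, 0x44, 0x3f, 0x2a]
t1 = [0xd7, 0xd7, 0xb5, 0xb5, 0xae, 0xae, 0x3e, 0x6b]
t2 = [0xae, 0xb1, 0xae, 0x44, 0x3e, 0x31, 0x6b, 0x38]
t3 = [0x31, 0x6b, 0x38, 0xae, 0xb1, 0xae, 0x44, 0x3e]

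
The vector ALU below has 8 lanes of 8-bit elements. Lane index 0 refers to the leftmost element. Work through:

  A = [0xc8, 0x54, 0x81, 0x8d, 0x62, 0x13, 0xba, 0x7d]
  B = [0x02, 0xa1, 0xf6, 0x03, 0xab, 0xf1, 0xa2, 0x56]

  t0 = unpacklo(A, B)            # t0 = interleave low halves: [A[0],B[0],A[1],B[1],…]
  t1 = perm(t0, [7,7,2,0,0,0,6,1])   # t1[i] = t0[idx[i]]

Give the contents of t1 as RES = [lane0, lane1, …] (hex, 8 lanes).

RES = [0x03, 0x03, 0x54, 0xc8, 0xc8, 0xc8, 0x8d, 0x02]

t0 = [0xc8, 0x02, 0x54, 0xa1, 0x81, 0xf6, 0x8d, 0x03]
t1 = [0x03, 0x03, 0x54, 0xc8, 0xc8, 0xc8, 0x8d, 0x02]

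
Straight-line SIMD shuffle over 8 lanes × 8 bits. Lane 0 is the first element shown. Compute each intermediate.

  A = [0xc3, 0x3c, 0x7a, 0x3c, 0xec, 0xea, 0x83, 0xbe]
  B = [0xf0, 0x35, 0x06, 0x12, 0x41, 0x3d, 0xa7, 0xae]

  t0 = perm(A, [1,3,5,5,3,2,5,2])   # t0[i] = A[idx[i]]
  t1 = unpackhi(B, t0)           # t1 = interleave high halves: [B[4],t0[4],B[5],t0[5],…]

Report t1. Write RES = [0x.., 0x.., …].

RES = [ 0x41  0x3c  0x3d  0x7a  0xa7  0xea  0xae  0x7a ]

  t0: 3c 3c ea ea 3c 7a ea 7a
  t1: 41 3c 3d 7a a7 ea ae 7a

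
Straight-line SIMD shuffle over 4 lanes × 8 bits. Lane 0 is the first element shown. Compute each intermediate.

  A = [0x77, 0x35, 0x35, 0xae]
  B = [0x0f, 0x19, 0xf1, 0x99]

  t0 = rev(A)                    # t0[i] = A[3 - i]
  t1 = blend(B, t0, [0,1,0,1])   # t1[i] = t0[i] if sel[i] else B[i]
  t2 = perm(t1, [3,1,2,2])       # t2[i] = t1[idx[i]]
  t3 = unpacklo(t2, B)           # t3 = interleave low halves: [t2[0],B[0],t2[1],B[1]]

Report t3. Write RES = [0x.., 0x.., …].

t0 = [0xae, 0x35, 0x35, 0x77]
t1 = [0x0f, 0x35, 0xf1, 0x77]
t2 = [0x77, 0x35, 0xf1, 0xf1]
t3 = [0x77, 0x0f, 0x35, 0x19]

RES = [0x77, 0x0f, 0x35, 0x19]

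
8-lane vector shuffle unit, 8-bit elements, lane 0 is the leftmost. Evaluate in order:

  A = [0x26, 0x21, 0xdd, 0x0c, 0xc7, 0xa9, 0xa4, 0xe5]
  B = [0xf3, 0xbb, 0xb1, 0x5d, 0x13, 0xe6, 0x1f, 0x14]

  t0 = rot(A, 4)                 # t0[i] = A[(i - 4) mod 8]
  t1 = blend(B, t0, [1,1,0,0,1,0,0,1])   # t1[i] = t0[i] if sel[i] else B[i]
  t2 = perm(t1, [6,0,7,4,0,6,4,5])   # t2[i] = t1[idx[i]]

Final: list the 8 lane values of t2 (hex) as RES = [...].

  t0: c7 a9 a4 e5 26 21 dd 0c
  t1: c7 a9 b1 5d 26 e6 1f 0c
  t2: 1f c7 0c 26 c7 1f 26 e6

RES = [0x1f, 0xc7, 0x0c, 0x26, 0xc7, 0x1f, 0x26, 0xe6]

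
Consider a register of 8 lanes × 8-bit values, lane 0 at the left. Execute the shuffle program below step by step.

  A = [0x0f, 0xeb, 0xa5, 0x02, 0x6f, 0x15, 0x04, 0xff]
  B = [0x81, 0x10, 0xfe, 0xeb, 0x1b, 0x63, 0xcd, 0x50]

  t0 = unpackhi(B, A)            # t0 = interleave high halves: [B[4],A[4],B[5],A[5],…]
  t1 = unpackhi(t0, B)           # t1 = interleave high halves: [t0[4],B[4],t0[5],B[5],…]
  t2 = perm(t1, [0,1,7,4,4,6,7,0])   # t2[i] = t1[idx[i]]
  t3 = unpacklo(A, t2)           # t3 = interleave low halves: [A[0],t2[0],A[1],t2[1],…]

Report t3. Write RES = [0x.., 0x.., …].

t0 = [0x1b, 0x6f, 0x63, 0x15, 0xcd, 0x04, 0x50, 0xff]
t1 = [0xcd, 0x1b, 0x04, 0x63, 0x50, 0xcd, 0xff, 0x50]
t2 = [0xcd, 0x1b, 0x50, 0x50, 0x50, 0xff, 0x50, 0xcd]
t3 = [0x0f, 0xcd, 0xeb, 0x1b, 0xa5, 0x50, 0x02, 0x50]

RES = [ 0x0f  0xcd  0xeb  0x1b  0xa5  0x50  0x02  0x50 ]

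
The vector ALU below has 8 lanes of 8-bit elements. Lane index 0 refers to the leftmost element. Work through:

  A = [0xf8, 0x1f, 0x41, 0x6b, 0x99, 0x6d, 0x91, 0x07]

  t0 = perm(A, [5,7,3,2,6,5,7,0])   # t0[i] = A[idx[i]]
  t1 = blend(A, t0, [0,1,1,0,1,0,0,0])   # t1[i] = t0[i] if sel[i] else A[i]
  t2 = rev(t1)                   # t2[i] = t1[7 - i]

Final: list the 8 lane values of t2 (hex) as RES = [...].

RES = [0x07, 0x91, 0x6d, 0x91, 0x6b, 0x6b, 0x07, 0xf8]

→ t0 |6d|07|6b|41|91|6d|07|f8|
→ t1 |f8|07|6b|6b|91|6d|91|07|
→ t2 |07|91|6d|91|6b|6b|07|f8|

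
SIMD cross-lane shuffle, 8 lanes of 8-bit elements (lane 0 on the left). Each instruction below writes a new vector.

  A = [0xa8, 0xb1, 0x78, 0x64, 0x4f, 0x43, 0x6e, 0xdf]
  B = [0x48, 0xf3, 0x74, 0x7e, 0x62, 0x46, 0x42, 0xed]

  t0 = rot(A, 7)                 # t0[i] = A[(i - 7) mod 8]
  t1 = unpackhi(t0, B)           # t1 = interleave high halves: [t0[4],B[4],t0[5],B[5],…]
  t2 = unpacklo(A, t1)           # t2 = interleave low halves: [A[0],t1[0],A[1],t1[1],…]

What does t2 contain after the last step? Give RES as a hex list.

RES = [ 0xa8  0x43  0xb1  0x62  0x78  0x6e  0x64  0x46 ]

t0 = [0xb1, 0x78, 0x64, 0x4f, 0x43, 0x6e, 0xdf, 0xa8]
t1 = [0x43, 0x62, 0x6e, 0x46, 0xdf, 0x42, 0xa8, 0xed]
t2 = [0xa8, 0x43, 0xb1, 0x62, 0x78, 0x6e, 0x64, 0x46]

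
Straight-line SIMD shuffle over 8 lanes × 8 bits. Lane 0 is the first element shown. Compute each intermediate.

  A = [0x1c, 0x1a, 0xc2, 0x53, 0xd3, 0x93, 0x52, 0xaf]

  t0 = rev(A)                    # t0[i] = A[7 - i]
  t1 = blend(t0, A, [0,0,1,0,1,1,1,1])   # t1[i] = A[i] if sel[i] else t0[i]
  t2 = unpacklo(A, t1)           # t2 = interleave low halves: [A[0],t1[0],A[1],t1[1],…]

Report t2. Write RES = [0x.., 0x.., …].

RES = [ 0x1c  0xaf  0x1a  0x52  0xc2  0xc2  0x53  0xd3 ]

  t0: af 52 93 d3 53 c2 1a 1c
  t1: af 52 c2 d3 d3 93 52 af
  t2: 1c af 1a 52 c2 c2 53 d3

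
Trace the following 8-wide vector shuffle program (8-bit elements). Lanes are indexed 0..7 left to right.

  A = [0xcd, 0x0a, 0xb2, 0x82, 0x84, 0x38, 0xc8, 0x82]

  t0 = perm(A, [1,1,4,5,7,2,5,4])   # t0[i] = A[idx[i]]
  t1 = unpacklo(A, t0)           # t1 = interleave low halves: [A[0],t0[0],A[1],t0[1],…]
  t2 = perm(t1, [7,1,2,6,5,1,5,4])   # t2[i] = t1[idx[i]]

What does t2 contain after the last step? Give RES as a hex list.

t0 = [0x0a, 0x0a, 0x84, 0x38, 0x82, 0xb2, 0x38, 0x84]
t1 = [0xcd, 0x0a, 0x0a, 0x0a, 0xb2, 0x84, 0x82, 0x38]
t2 = [0x38, 0x0a, 0x0a, 0x82, 0x84, 0x0a, 0x84, 0xb2]

RES = [ 0x38  0x0a  0x0a  0x82  0x84  0x0a  0x84  0xb2 ]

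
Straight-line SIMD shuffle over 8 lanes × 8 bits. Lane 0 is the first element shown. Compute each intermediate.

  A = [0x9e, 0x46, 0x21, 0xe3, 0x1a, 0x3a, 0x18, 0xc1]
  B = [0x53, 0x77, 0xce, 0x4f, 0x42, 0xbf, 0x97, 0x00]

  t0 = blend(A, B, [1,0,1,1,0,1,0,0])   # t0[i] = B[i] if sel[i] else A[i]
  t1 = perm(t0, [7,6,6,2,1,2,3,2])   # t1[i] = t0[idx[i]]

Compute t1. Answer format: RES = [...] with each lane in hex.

RES = [0xc1, 0x18, 0x18, 0xce, 0x46, 0xce, 0x4f, 0xce]

  t0: 53 46 ce 4f 1a bf 18 c1
  t1: c1 18 18 ce 46 ce 4f ce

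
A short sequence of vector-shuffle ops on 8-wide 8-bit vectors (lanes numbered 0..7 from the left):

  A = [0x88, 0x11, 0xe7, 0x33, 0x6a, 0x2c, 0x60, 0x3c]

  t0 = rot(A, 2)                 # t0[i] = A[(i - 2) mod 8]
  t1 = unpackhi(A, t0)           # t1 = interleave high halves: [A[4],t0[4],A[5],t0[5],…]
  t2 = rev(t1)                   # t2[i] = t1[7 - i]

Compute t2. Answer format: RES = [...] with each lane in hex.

RES = [ 0x2c  0x3c  0x6a  0x60  0x33  0x2c  0xe7  0x6a ]

  t0: 60 3c 88 11 e7 33 6a 2c
  t1: 6a e7 2c 33 60 6a 3c 2c
  t2: 2c 3c 6a 60 33 2c e7 6a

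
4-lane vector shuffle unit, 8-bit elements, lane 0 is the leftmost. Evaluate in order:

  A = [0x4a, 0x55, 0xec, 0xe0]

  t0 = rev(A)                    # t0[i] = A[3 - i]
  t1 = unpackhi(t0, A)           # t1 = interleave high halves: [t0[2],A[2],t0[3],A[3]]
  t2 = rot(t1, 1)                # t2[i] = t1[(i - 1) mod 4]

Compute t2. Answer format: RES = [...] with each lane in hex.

RES = [ 0xe0  0x55  0xec  0x4a ]

t0 = [0xe0, 0xec, 0x55, 0x4a]
t1 = [0x55, 0xec, 0x4a, 0xe0]
t2 = [0xe0, 0x55, 0xec, 0x4a]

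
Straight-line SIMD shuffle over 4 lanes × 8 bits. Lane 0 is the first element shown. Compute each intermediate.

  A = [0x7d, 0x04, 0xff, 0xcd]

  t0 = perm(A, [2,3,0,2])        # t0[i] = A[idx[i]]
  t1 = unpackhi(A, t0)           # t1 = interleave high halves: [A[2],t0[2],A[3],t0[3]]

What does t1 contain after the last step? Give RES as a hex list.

RES = [0xff, 0x7d, 0xcd, 0xff]

t0 = [0xff, 0xcd, 0x7d, 0xff]
t1 = [0xff, 0x7d, 0xcd, 0xff]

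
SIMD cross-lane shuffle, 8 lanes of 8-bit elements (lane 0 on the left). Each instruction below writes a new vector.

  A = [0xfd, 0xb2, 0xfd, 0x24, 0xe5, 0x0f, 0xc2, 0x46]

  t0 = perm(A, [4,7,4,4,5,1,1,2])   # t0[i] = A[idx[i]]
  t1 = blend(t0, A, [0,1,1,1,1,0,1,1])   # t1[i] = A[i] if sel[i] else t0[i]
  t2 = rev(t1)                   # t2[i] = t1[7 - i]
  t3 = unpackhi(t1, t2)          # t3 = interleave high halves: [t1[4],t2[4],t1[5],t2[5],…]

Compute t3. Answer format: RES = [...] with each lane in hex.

RES = [0xe5, 0x24, 0xb2, 0xfd, 0xc2, 0xb2, 0x46, 0xe5]

  t0: e5 46 e5 e5 0f b2 b2 fd
  t1: e5 b2 fd 24 e5 b2 c2 46
  t2: 46 c2 b2 e5 24 fd b2 e5
  t3: e5 24 b2 fd c2 b2 46 e5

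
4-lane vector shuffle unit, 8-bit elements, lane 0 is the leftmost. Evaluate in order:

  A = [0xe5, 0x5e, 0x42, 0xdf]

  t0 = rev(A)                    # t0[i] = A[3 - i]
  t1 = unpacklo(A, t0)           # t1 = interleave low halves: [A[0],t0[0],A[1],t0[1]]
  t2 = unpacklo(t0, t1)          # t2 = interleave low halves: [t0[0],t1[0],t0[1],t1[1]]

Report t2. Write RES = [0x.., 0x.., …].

  t0: df 42 5e e5
  t1: e5 df 5e 42
  t2: df e5 42 df

RES = [0xdf, 0xe5, 0x42, 0xdf]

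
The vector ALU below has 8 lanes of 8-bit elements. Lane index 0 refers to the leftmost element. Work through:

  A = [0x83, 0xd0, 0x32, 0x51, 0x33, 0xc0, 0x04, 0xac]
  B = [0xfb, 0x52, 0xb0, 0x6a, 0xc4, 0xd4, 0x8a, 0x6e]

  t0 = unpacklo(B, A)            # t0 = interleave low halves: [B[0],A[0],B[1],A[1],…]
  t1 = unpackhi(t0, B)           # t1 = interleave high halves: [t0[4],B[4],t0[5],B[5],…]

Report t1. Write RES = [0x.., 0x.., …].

RES = [0xb0, 0xc4, 0x32, 0xd4, 0x6a, 0x8a, 0x51, 0x6e]

→ t0 |fb|83|52|d0|b0|32|6a|51|
→ t1 |b0|c4|32|d4|6a|8a|51|6e|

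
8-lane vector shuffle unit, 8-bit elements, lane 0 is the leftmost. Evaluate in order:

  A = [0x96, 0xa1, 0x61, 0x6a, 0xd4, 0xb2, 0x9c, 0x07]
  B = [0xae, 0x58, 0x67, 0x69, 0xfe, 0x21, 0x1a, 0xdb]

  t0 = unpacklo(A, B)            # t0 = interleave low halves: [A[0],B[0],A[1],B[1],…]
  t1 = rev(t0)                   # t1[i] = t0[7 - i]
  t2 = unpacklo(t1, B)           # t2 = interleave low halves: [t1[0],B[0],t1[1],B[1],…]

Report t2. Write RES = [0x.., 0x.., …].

→ t0 |96|ae|a1|58|61|67|6a|69|
→ t1 |69|6a|67|61|58|a1|ae|96|
→ t2 |69|ae|6a|58|67|67|61|69|

RES = [ 0x69  0xae  0x6a  0x58  0x67  0x67  0x61  0x69 ]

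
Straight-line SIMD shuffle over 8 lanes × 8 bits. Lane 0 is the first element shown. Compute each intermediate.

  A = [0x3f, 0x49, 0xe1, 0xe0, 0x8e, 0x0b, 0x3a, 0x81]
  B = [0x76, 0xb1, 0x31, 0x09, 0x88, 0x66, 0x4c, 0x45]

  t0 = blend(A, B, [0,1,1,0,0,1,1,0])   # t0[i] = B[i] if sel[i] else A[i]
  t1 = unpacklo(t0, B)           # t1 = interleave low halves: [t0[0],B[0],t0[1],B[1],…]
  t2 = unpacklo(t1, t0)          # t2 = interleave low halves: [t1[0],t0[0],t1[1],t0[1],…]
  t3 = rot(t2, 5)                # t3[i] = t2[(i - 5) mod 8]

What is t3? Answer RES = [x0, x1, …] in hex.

RES = [ 0xb1  0xb1  0x31  0xb1  0xe0  0x3f  0x3f  0x76 ]

  t0: 3f b1 31 e0 8e 66 4c 81
  t1: 3f 76 b1 b1 31 31 e0 09
  t2: 3f 3f 76 b1 b1 31 b1 e0
  t3: b1 b1 31 b1 e0 3f 3f 76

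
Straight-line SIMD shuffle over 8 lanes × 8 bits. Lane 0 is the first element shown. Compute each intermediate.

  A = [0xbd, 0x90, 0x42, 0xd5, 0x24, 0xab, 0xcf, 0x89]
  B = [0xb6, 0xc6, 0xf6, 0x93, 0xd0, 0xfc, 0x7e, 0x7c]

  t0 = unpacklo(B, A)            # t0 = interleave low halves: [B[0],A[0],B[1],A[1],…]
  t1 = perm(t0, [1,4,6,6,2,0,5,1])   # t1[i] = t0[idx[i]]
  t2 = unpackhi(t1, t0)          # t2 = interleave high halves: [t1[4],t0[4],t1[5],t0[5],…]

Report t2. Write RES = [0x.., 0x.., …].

t0 = [0xb6, 0xbd, 0xc6, 0x90, 0xf6, 0x42, 0x93, 0xd5]
t1 = [0xbd, 0xf6, 0x93, 0x93, 0xc6, 0xb6, 0x42, 0xbd]
t2 = [0xc6, 0xf6, 0xb6, 0x42, 0x42, 0x93, 0xbd, 0xd5]

RES = [0xc6, 0xf6, 0xb6, 0x42, 0x42, 0x93, 0xbd, 0xd5]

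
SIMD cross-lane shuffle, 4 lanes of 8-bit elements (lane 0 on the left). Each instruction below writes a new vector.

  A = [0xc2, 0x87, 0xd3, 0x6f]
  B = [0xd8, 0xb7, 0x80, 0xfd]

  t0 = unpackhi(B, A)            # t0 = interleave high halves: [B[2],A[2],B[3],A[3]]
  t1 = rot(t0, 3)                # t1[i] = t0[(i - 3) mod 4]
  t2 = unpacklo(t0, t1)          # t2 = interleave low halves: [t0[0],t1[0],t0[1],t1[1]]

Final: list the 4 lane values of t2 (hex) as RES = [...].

RES = [0x80, 0xd3, 0xd3, 0xfd]

  t0: 80 d3 fd 6f
  t1: d3 fd 6f 80
  t2: 80 d3 d3 fd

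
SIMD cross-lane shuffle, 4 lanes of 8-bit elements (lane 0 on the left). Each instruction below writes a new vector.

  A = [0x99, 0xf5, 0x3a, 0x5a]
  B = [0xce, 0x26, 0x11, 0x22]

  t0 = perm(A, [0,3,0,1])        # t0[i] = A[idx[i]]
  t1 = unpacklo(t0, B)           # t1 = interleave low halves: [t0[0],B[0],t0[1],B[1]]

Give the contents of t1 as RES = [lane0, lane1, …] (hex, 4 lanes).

RES = [0x99, 0xce, 0x5a, 0x26]

→ t0 |99|5a|99|f5|
→ t1 |99|ce|5a|26|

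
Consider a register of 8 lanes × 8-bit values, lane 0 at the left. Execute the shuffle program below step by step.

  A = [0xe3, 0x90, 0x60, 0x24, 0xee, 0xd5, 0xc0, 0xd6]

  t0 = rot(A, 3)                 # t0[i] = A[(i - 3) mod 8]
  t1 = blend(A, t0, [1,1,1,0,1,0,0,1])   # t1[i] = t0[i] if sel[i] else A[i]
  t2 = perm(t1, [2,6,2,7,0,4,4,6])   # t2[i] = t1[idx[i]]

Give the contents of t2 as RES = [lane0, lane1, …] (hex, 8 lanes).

RES = [ 0xd6  0xc0  0xd6  0xee  0xd5  0x90  0x90  0xc0 ]

→ t0 |d5|c0|d6|e3|90|60|24|ee|
→ t1 |d5|c0|d6|24|90|d5|c0|ee|
→ t2 |d6|c0|d6|ee|d5|90|90|c0|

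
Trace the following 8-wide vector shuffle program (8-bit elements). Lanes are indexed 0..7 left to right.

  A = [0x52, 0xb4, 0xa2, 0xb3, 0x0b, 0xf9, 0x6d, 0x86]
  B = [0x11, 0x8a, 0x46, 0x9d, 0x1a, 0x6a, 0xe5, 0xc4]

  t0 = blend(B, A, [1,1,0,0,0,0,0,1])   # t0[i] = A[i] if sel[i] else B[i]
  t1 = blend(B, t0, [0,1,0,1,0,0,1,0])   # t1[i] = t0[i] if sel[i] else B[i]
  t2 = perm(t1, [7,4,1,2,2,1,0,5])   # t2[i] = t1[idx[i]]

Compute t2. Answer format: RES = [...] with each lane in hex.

t0 = [0x52, 0xb4, 0x46, 0x9d, 0x1a, 0x6a, 0xe5, 0x86]
t1 = [0x11, 0xb4, 0x46, 0x9d, 0x1a, 0x6a, 0xe5, 0xc4]
t2 = [0xc4, 0x1a, 0xb4, 0x46, 0x46, 0xb4, 0x11, 0x6a]

RES = [0xc4, 0x1a, 0xb4, 0x46, 0x46, 0xb4, 0x11, 0x6a]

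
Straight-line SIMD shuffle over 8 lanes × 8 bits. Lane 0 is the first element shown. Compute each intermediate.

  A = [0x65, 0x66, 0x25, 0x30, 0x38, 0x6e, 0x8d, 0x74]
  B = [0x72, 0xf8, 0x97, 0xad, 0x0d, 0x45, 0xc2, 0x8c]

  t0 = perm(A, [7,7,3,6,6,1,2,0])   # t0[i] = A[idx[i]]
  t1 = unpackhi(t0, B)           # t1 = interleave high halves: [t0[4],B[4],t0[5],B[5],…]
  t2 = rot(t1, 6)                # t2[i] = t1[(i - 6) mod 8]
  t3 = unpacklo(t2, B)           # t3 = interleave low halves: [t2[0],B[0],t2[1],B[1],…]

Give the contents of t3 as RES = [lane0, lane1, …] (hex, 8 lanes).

→ t0 |74|74|30|8d|8d|66|25|65|
→ t1 |8d|0d|66|45|25|c2|65|8c|
→ t2 |66|45|25|c2|65|8c|8d|0d|
→ t3 |66|72|45|f8|25|97|c2|ad|

RES = [0x66, 0x72, 0x45, 0xf8, 0x25, 0x97, 0xc2, 0xad]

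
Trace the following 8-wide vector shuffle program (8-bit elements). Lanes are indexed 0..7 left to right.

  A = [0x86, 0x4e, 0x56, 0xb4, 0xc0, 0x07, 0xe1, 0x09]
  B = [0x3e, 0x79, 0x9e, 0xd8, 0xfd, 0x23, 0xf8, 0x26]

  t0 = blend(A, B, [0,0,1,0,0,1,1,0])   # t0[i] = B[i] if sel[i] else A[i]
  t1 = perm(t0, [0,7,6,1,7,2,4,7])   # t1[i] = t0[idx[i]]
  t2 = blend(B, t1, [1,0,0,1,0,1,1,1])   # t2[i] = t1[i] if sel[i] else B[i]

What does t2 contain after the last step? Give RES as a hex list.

RES = [ 0x86  0x79  0x9e  0x4e  0xfd  0x9e  0xc0  0x09 ]

t0 = [0x86, 0x4e, 0x9e, 0xb4, 0xc0, 0x23, 0xf8, 0x09]
t1 = [0x86, 0x09, 0xf8, 0x4e, 0x09, 0x9e, 0xc0, 0x09]
t2 = [0x86, 0x79, 0x9e, 0x4e, 0xfd, 0x9e, 0xc0, 0x09]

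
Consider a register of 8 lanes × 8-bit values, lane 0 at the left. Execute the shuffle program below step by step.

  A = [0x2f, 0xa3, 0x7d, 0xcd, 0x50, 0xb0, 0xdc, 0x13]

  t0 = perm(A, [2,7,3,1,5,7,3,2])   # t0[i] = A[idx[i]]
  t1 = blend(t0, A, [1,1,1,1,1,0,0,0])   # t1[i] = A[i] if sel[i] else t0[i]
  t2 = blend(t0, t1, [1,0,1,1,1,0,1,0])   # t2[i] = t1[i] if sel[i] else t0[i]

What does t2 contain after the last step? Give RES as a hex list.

t0 = [0x7d, 0x13, 0xcd, 0xa3, 0xb0, 0x13, 0xcd, 0x7d]
t1 = [0x2f, 0xa3, 0x7d, 0xcd, 0x50, 0x13, 0xcd, 0x7d]
t2 = [0x2f, 0x13, 0x7d, 0xcd, 0x50, 0x13, 0xcd, 0x7d]

RES = [0x2f, 0x13, 0x7d, 0xcd, 0x50, 0x13, 0xcd, 0x7d]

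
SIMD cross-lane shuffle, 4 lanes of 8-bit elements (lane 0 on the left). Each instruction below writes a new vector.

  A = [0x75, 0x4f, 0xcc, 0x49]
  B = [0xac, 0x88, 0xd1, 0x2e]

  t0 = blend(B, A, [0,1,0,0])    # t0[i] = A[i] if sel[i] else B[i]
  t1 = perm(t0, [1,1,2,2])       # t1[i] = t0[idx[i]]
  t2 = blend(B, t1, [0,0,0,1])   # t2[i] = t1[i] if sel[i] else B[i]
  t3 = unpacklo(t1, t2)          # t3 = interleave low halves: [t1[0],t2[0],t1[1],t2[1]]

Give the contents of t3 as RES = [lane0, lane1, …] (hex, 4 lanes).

→ t0 |ac|4f|d1|2e|
→ t1 |4f|4f|d1|d1|
→ t2 |ac|88|d1|d1|
→ t3 |4f|ac|4f|88|

RES = [ 0x4f  0xac  0x4f  0x88 ]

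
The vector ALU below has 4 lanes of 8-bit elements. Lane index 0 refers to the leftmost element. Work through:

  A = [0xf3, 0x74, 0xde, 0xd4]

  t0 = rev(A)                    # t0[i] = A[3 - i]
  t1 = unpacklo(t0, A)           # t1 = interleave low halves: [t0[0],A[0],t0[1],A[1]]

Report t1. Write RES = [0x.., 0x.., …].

t0 = [0xd4, 0xde, 0x74, 0xf3]
t1 = [0xd4, 0xf3, 0xde, 0x74]

RES = [0xd4, 0xf3, 0xde, 0x74]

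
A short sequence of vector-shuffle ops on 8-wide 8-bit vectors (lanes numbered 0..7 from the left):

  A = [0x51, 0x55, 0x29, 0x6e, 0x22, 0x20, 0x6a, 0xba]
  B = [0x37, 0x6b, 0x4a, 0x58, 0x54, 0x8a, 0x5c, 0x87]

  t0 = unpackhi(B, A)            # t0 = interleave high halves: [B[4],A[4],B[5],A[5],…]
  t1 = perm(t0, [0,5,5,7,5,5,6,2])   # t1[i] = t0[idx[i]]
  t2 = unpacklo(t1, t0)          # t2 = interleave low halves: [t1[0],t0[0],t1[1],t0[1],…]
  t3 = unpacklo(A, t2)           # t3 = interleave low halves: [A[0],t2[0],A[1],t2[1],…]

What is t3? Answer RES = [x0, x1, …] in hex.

RES = [ 0x51  0x54  0x55  0x54  0x29  0x6a  0x6e  0x22 ]

t0 = [0x54, 0x22, 0x8a, 0x20, 0x5c, 0x6a, 0x87, 0xba]
t1 = [0x54, 0x6a, 0x6a, 0xba, 0x6a, 0x6a, 0x87, 0x8a]
t2 = [0x54, 0x54, 0x6a, 0x22, 0x6a, 0x8a, 0xba, 0x20]
t3 = [0x51, 0x54, 0x55, 0x54, 0x29, 0x6a, 0x6e, 0x22]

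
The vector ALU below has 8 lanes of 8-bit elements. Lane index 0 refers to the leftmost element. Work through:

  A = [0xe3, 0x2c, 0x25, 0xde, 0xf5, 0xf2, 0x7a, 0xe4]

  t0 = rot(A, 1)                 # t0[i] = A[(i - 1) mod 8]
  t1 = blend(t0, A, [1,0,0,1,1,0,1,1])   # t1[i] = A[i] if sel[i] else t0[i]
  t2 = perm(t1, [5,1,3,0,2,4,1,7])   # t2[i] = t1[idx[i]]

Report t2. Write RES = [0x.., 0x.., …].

RES = [ 0xf5  0xe3  0xde  0xe3  0x2c  0xf5  0xe3  0xe4 ]

→ t0 |e4|e3|2c|25|de|f5|f2|7a|
→ t1 |e3|e3|2c|de|f5|f5|7a|e4|
→ t2 |f5|e3|de|e3|2c|f5|e3|e4|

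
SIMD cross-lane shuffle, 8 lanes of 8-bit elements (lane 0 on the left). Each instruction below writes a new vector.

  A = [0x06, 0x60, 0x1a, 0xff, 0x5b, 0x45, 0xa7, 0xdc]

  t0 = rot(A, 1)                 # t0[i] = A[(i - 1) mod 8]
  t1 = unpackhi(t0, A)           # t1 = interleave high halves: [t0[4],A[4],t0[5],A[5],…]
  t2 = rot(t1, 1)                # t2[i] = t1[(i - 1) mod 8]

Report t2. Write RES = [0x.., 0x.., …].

RES = [0xdc, 0xff, 0x5b, 0x5b, 0x45, 0x45, 0xa7, 0xa7]

t0 = [0xdc, 0x06, 0x60, 0x1a, 0xff, 0x5b, 0x45, 0xa7]
t1 = [0xff, 0x5b, 0x5b, 0x45, 0x45, 0xa7, 0xa7, 0xdc]
t2 = [0xdc, 0xff, 0x5b, 0x5b, 0x45, 0x45, 0xa7, 0xa7]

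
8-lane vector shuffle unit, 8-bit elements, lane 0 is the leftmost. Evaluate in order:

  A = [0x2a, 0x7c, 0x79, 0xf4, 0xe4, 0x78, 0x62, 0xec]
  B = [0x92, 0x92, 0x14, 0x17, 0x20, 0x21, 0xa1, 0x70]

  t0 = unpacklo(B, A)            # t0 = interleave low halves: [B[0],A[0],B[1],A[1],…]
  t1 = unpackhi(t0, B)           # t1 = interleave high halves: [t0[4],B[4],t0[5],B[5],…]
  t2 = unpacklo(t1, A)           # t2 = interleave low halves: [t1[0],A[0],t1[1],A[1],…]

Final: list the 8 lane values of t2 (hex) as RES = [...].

  t0: 92 2a 92 7c 14 79 17 f4
  t1: 14 20 79 21 17 a1 f4 70
  t2: 14 2a 20 7c 79 79 21 f4

RES = [ 0x14  0x2a  0x20  0x7c  0x79  0x79  0x21  0xf4 ]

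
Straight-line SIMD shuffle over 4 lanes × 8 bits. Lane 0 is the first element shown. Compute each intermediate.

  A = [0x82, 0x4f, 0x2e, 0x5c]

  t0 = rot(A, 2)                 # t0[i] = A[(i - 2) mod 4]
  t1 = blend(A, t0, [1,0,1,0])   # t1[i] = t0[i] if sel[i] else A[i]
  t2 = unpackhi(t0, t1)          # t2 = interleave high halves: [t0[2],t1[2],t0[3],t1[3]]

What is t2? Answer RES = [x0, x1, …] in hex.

→ t0 |2e|5c|82|4f|
→ t1 |2e|4f|82|5c|
→ t2 |82|82|4f|5c|

RES = [0x82, 0x82, 0x4f, 0x5c]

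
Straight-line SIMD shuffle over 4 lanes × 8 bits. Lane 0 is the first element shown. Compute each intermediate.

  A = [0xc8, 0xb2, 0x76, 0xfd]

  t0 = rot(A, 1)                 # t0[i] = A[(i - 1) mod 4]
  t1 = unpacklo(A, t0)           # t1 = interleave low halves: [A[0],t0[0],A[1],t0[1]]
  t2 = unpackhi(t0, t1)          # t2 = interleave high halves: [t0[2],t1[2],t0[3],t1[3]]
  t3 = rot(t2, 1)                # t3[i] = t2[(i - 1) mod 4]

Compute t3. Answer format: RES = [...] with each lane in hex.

t0 = [0xfd, 0xc8, 0xb2, 0x76]
t1 = [0xc8, 0xfd, 0xb2, 0xc8]
t2 = [0xb2, 0xb2, 0x76, 0xc8]
t3 = [0xc8, 0xb2, 0xb2, 0x76]

RES = [ 0xc8  0xb2  0xb2  0x76 ]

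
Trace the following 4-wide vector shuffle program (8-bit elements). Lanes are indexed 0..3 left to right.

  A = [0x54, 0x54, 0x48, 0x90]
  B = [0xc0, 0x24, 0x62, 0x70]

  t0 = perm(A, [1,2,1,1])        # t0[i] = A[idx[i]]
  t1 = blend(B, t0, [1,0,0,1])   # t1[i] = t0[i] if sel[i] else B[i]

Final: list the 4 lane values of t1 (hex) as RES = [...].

t0 = [0x54, 0x48, 0x54, 0x54]
t1 = [0x54, 0x24, 0x62, 0x54]

RES = [0x54, 0x24, 0x62, 0x54]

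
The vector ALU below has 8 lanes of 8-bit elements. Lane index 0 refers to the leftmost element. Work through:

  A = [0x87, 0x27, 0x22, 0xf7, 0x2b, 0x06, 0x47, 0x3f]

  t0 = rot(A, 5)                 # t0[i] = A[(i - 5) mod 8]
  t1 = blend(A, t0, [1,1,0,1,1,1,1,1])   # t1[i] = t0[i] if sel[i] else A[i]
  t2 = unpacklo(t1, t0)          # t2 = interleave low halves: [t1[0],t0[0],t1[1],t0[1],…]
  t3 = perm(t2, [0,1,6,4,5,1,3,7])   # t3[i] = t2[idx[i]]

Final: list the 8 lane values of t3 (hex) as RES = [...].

RES = [0xf7, 0xf7, 0x47, 0x22, 0x06, 0xf7, 0x2b, 0x47]

  t0: f7 2b 06 47 3f 87 27 22
  t1: f7 2b 22 47 3f 87 27 22
  t2: f7 f7 2b 2b 22 06 47 47
  t3: f7 f7 47 22 06 f7 2b 47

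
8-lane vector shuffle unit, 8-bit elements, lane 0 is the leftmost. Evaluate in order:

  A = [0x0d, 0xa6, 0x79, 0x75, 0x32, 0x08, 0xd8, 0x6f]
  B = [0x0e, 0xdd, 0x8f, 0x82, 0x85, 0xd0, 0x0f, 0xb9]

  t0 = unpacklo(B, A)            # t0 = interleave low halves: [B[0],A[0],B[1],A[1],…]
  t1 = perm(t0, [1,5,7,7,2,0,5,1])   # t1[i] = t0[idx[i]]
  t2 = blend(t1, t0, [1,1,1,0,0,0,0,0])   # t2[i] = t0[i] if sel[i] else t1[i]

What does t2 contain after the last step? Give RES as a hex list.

RES = [ 0x0e  0x0d  0xdd  0x75  0xdd  0x0e  0x79  0x0d ]

t0 = [0x0e, 0x0d, 0xdd, 0xa6, 0x8f, 0x79, 0x82, 0x75]
t1 = [0x0d, 0x79, 0x75, 0x75, 0xdd, 0x0e, 0x79, 0x0d]
t2 = [0x0e, 0x0d, 0xdd, 0x75, 0xdd, 0x0e, 0x79, 0x0d]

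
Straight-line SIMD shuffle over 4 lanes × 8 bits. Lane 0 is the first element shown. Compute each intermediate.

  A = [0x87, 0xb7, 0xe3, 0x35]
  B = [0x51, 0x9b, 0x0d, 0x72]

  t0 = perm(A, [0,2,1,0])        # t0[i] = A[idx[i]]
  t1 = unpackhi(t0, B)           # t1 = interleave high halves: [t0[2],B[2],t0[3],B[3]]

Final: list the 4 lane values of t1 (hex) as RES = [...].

RES = [0xb7, 0x0d, 0x87, 0x72]

→ t0 |87|e3|b7|87|
→ t1 |b7|0d|87|72|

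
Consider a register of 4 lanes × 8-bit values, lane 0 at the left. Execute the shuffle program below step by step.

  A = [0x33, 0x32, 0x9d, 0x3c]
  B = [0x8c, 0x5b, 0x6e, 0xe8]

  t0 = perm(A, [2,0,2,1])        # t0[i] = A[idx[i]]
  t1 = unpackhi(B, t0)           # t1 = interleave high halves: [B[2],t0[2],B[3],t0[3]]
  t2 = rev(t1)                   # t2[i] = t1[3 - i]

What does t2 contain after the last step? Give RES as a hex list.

RES = [0x32, 0xe8, 0x9d, 0x6e]

→ t0 |9d|33|9d|32|
→ t1 |6e|9d|e8|32|
→ t2 |32|e8|9d|6e|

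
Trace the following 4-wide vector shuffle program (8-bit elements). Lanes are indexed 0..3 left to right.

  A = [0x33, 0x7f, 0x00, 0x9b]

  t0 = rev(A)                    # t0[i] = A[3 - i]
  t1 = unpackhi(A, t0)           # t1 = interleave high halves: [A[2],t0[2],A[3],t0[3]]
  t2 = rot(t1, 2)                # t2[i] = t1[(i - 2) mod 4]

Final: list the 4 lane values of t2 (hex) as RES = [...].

  t0: 9b 00 7f 33
  t1: 00 7f 9b 33
  t2: 9b 33 00 7f

RES = [0x9b, 0x33, 0x00, 0x7f]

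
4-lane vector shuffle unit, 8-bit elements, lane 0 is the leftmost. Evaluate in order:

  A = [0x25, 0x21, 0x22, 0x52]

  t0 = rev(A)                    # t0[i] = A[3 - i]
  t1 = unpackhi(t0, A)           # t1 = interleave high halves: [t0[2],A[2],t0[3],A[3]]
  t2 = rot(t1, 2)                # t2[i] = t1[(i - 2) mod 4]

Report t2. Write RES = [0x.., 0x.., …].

RES = [0x25, 0x52, 0x21, 0x22]

t0 = [0x52, 0x22, 0x21, 0x25]
t1 = [0x21, 0x22, 0x25, 0x52]
t2 = [0x25, 0x52, 0x21, 0x22]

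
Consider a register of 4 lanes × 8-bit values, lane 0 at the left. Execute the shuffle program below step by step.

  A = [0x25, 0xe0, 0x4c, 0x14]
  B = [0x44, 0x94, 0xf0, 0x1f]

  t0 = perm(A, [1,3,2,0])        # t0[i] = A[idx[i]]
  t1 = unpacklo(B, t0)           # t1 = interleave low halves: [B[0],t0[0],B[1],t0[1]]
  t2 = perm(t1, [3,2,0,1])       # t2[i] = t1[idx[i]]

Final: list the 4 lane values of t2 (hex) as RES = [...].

RES = [ 0x14  0x94  0x44  0xe0 ]

  t0: e0 14 4c 25
  t1: 44 e0 94 14
  t2: 14 94 44 e0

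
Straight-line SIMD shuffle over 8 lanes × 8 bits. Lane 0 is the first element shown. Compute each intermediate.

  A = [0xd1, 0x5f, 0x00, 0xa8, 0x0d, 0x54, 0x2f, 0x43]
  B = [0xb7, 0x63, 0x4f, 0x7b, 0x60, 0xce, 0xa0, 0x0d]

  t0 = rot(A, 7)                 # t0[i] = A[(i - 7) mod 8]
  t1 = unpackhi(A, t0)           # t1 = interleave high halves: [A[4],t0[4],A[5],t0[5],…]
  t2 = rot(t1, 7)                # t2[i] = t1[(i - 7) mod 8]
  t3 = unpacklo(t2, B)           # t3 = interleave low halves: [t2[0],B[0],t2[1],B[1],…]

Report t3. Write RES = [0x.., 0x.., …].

→ t0 |5f|00|a8|0d|54|2f|43|d1|
→ t1 |0d|54|54|2f|2f|43|43|d1|
→ t2 |54|54|2f|2f|43|43|d1|0d|
→ t3 |54|b7|54|63|2f|4f|2f|7b|

RES = [0x54, 0xb7, 0x54, 0x63, 0x2f, 0x4f, 0x2f, 0x7b]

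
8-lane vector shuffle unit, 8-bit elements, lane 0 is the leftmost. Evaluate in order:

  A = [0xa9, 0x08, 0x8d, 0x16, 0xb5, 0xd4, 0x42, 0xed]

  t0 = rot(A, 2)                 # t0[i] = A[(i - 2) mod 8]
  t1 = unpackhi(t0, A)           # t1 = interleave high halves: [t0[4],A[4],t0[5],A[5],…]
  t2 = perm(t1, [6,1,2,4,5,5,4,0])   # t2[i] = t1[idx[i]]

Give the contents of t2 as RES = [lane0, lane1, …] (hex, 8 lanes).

t0 = [0x42, 0xed, 0xa9, 0x08, 0x8d, 0x16, 0xb5, 0xd4]
t1 = [0x8d, 0xb5, 0x16, 0xd4, 0xb5, 0x42, 0xd4, 0xed]
t2 = [0xd4, 0xb5, 0x16, 0xb5, 0x42, 0x42, 0xb5, 0x8d]

RES = [0xd4, 0xb5, 0x16, 0xb5, 0x42, 0x42, 0xb5, 0x8d]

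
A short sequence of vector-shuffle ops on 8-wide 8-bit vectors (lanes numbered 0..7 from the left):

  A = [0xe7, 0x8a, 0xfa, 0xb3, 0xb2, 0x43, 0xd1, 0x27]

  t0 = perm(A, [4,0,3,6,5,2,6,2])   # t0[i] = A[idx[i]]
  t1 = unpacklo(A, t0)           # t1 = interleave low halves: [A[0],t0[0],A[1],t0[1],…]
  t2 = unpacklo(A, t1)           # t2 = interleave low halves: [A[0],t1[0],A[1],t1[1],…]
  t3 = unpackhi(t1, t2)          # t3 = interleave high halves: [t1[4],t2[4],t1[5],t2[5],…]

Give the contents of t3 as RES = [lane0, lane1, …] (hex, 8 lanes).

t0 = [0xb2, 0xe7, 0xb3, 0xd1, 0x43, 0xfa, 0xd1, 0xfa]
t1 = [0xe7, 0xb2, 0x8a, 0xe7, 0xfa, 0xb3, 0xb3, 0xd1]
t2 = [0xe7, 0xe7, 0x8a, 0xb2, 0xfa, 0x8a, 0xb3, 0xe7]
t3 = [0xfa, 0xfa, 0xb3, 0x8a, 0xb3, 0xb3, 0xd1, 0xe7]

RES = [ 0xfa  0xfa  0xb3  0x8a  0xb3  0xb3  0xd1  0xe7 ]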